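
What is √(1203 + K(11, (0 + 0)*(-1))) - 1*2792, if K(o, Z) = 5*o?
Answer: -2792 + √1258 ≈ -2756.5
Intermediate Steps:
√(1203 + K(11, (0 + 0)*(-1))) - 1*2792 = √(1203 + 5*11) - 1*2792 = √(1203 + 55) - 2792 = √1258 - 2792 = -2792 + √1258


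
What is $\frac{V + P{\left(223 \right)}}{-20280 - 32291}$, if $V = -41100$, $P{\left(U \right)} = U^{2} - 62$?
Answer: $- \frac{8567}{52571} \approx -0.16296$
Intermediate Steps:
$P{\left(U \right)} = -62 + U^{2}$
$\frac{V + P{\left(223 \right)}}{-20280 - 32291} = \frac{-41100 - \left(62 - 223^{2}\right)}{-20280 - 32291} = \frac{-41100 + \left(-62 + 49729\right)}{-52571} = \left(-41100 + 49667\right) \left(- \frac{1}{52571}\right) = 8567 \left(- \frac{1}{52571}\right) = - \frac{8567}{52571}$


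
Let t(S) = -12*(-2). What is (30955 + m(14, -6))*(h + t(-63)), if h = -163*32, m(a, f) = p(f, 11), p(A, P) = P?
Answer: -160775472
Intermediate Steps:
m(a, f) = 11
h = -5216
t(S) = 24
(30955 + m(14, -6))*(h + t(-63)) = (30955 + 11)*(-5216 + 24) = 30966*(-5192) = -160775472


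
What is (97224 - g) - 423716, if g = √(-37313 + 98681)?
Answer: -326492 - 2*√15342 ≈ -3.2674e+5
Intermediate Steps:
g = 2*√15342 (g = √61368 = 2*√15342 ≈ 247.73)
(97224 - g) - 423716 = (97224 - 2*√15342) - 423716 = -326492 - 2*√15342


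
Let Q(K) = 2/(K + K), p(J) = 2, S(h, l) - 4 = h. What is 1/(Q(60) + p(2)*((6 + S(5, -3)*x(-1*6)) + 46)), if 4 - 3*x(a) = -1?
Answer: 60/8041 ≈ 0.0074618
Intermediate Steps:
x(a) = 5/3 (x(a) = 4/3 - ⅓*(-1) = 4/3 + ⅓ = 5/3)
S(h, l) = 4 + h
Q(K) = 1/K (Q(K) = 2/((2*K)) = 2*(1/(2*K)) = 1/K)
1/(Q(60) + p(2)*((6 + S(5, -3)*x(-1*6)) + 46)) = 1/(1/60 + 2*((6 + (4 + 5)*(5/3)) + 46)) = 1/(1/60 + 2*((6 + 9*(5/3)) + 46)) = 1/(1/60 + 2*((6 + 15) + 46)) = 1/(1/60 + 2*(21 + 46)) = 1/(1/60 + 2*67) = 1/(1/60 + 134) = 1/(8041/60) = 60/8041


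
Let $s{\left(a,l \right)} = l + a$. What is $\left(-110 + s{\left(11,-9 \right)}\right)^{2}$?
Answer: $11664$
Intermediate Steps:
$s{\left(a,l \right)} = a + l$
$\left(-110 + s{\left(11,-9 \right)}\right)^{2} = \left(-110 + \left(11 - 9\right)\right)^{2} = \left(-110 + 2\right)^{2} = \left(-108\right)^{2} = 11664$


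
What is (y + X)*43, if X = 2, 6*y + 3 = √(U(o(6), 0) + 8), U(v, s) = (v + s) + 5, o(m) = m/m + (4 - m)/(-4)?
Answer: 129/2 + 43*√58/12 ≈ 91.790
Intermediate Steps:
o(m) = m/4 (o(m) = 1 + (4 - m)*(-¼) = 1 + (-1 + m/4) = m/4)
U(v, s) = 5 + s + v (U(v, s) = (s + v) + 5 = 5 + s + v)
y = -½ + √58/12 (y = -½ + √((5 + 0 + (¼)*6) + 8)/6 = -½ + √((5 + 0 + 3/2) + 8)/6 = -½ + √(13/2 + 8)/6 = -½ + √(29/2)/6 = -½ + (√58/2)/6 = -½ + √58/12 ≈ 0.13465)
(y + X)*43 = ((-½ + √58/12) + 2)*43 = (3/2 + √58/12)*43 = 129/2 + 43*√58/12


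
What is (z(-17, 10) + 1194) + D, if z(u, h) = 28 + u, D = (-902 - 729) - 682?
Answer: -1108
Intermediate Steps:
D = -2313 (D = -1631 - 682 = -2313)
(z(-17, 10) + 1194) + D = ((28 - 17) + 1194) - 2313 = (11 + 1194) - 2313 = 1205 - 2313 = -1108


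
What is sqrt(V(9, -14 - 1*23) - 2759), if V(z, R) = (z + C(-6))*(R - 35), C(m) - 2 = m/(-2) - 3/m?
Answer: I*sqrt(3803) ≈ 61.668*I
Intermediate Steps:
C(m) = 2 - 3/m - m/2 (C(m) = 2 + (m/(-2) - 3/m) = 2 + (m*(-1/2) - 3/m) = 2 + (-m/2 - 3/m) = 2 + (-3/m - m/2) = 2 - 3/m - m/2)
V(z, R) = (-35 + R)*(11/2 + z) (V(z, R) = (z + (2 - 3/(-6) - 1/2*(-6)))*(R - 35) = (z + (2 - 3*(-1/6) + 3))*(-35 + R) = (z + (2 + 1/2 + 3))*(-35 + R) = (z + 11/2)*(-35 + R) = (11/2 + z)*(-35 + R) = (-35 + R)*(11/2 + z))
sqrt(V(9, -14 - 1*23) - 2759) = sqrt((-385/2 - 35*9 + 11*(-14 - 1*23)/2 + (-14 - 1*23)*9) - 2759) = sqrt((-385/2 - 315 + 11*(-14 - 23)/2 + (-14 - 23)*9) - 2759) = sqrt((-385/2 - 315 + (11/2)*(-37) - 37*9) - 2759) = sqrt((-385/2 - 315 - 407/2 - 333) - 2759) = sqrt(-1044 - 2759) = sqrt(-3803) = I*sqrt(3803)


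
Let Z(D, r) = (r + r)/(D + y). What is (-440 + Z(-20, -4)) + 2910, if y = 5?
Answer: 37058/15 ≈ 2470.5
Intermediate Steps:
Z(D, r) = 2*r/(5 + D) (Z(D, r) = (r + r)/(D + 5) = (2*r)/(5 + D) = 2*r/(5 + D))
(-440 + Z(-20, -4)) + 2910 = (-440 + 2*(-4)/(5 - 20)) + 2910 = (-440 + 2*(-4)/(-15)) + 2910 = (-440 + 2*(-4)*(-1/15)) + 2910 = (-440 + 8/15) + 2910 = -6592/15 + 2910 = 37058/15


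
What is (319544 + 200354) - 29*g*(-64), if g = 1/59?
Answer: 30675838/59 ≈ 5.1993e+5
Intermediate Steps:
g = 1/59 ≈ 0.016949
(319544 + 200354) - 29*g*(-64) = (319544 + 200354) - 29*1/59*(-64) = 519898 - 29/59*(-64) = 519898 + 1856/59 = 30675838/59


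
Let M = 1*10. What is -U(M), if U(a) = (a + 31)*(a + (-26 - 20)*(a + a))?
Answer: 37310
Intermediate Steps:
M = 10
U(a) = -91*a*(31 + a) (U(a) = (31 + a)*(a - 92*a) = (31 + a)*(-91*a) = -91*a*(31 + a))
-U(M) = -(-91)*10*(31 + 10) = -(-91)*10*41 = -1*(-37310) = 37310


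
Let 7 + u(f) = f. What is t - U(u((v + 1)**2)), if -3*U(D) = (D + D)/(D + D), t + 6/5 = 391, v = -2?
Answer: 5852/15 ≈ 390.13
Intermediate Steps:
u(f) = -7 + f
t = 1949/5 (t = -6/5 + 391 = 1949/5 ≈ 389.80)
U(D) = -1/3 (U(D) = -(D + D)/(3*(D + D)) = -2*D/(3*(2*D)) = -2*D*1/(2*D)/3 = -1/3*1 = -1/3)
t - U(u((v + 1)**2)) = 1949/5 - 1*(-1/3) = 1949/5 + 1/3 = 5852/15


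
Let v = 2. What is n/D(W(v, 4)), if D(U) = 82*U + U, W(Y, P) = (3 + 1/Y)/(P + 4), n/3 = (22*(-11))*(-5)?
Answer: 58080/581 ≈ 99.966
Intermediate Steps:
n = 3630 (n = 3*((22*(-11))*(-5)) = 3*(-242*(-5)) = 3*1210 = 3630)
W(Y, P) = (3 + 1/Y)/(4 + P)
D(U) = 83*U
n/D(W(v, 4)) = 3630/((83*((1 + 3*2)/(2*(4 + 4))))) = 3630/((83*((½)*(1 + 6)/8))) = 3630/((83*((½)*(⅛)*7))) = 3630/((83*(7/16))) = 3630/(581/16) = 3630*(16/581) = 58080/581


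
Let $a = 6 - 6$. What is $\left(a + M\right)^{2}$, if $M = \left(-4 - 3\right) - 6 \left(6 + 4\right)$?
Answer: $4489$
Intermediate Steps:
$a = 0$ ($a = 6 - 6 = 0$)
$M = -67$ ($M = \left(-4 - 3\right) - 6 \cdot 10 = -7 - 60 = -67$)
$\left(a + M\right)^{2} = \left(0 - 67\right)^{2} = \left(-67\right)^{2} = 4489$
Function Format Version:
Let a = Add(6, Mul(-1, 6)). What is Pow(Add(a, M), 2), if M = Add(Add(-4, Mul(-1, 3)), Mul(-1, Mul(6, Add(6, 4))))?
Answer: 4489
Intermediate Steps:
a = 0 (a = Add(6, -6) = 0)
M = -67 (M = Add(Add(-4, -3), Mul(-1, Mul(6, 10))) = Add(-7, Mul(-1, 60)) = Add(-7, -60) = -67)
Pow(Add(a, M), 2) = Pow(Add(0, -67), 2) = Pow(-67, 2) = 4489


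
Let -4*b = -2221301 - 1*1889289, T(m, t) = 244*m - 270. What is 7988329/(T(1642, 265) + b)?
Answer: 15976658/2856051 ≈ 5.5940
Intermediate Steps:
T(m, t) = -270 + 244*m
b = 2055295/2 (b = -(-2221301 - 1*1889289)/4 = -(-2221301 - 1889289)/4 = -¼*(-4110590) = 2055295/2 ≈ 1.0276e+6)
7988329/(T(1642, 265) + b) = 7988329/((-270 + 244*1642) + 2055295/2) = 7988329/((-270 + 400648) + 2055295/2) = 7988329/(400378 + 2055295/2) = 7988329/(2856051/2) = 7988329*(2/2856051) = 15976658/2856051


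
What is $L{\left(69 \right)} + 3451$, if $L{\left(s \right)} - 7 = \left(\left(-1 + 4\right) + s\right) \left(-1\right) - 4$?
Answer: $3382$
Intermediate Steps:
$L{\left(s \right)} = - s$ ($L{\left(s \right)} = 7 + \left(\left(\left(-1 + 4\right) + s\right) \left(-1\right) - 4\right) = 7 + \left(\left(3 + s\right) \left(-1\right) - 4\right) = 7 - \left(7 + s\right) = - s$)
$L{\left(69 \right)} + 3451 = \left(-1\right) 69 + 3451 = -69 + 3451 = 3382$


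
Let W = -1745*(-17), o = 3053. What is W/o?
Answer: 29665/3053 ≈ 9.7167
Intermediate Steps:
W = 29665
W/o = 29665/3053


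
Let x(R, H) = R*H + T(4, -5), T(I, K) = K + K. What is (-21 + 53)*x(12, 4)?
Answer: 1216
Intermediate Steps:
T(I, K) = 2*K
x(R, H) = -10 + H*R (x(R, H) = R*H + 2*(-5) = H*R - 10 = -10 + H*R)
(-21 + 53)*x(12, 4) = (-21 + 53)*(-10 + 4*12) = 32*(-10 + 48) = 32*38 = 1216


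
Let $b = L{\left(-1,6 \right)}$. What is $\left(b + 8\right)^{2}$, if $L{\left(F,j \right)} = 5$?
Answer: $169$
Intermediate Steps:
$b = 5$
$\left(b + 8\right)^{2} = \left(5 + 8\right)^{2} = 13^{2} = 169$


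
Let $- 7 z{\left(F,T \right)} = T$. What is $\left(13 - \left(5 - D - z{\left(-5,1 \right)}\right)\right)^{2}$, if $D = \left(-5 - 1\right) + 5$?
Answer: $\frac{2304}{49} \approx 47.02$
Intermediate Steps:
$D = -1$ ($D = -6 + 5 = -1$)
$z{\left(F,T \right)} = - \frac{T}{7}$
$\left(13 - \left(5 - D - z{\left(-5,1 \right)}\right)\right)^{2} = \left(13 - \frac{43}{7}\right)^{2} = \left(\frac{48}{7}\right)^{2} = \frac{2304}{49}$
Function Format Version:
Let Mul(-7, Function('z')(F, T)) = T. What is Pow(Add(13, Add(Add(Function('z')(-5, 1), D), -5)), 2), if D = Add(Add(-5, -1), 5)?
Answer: Rational(2304, 49) ≈ 47.020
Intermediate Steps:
D = -1 (D = Add(-6, 5) = -1)
Function('z')(F, T) = Mul(Rational(-1, 7), T)
Pow(Add(13, Add(Add(Function('z')(-5, 1), D), -5)), 2) = Pow(Add(13, Add(Add(Mul(Rational(-1, 7), 1), -1), -5)), 2) = Pow(Add(13, Add(Add(Rational(-1, 7), -1), -5)), 2) = Pow(Add(13, Add(Rational(-8, 7), -5)), 2) = Pow(Add(13, Rational(-43, 7)), 2) = Pow(Rational(48, 7), 2) = Rational(2304, 49)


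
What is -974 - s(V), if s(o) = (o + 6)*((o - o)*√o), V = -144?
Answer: -974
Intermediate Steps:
s(o) = 0 (s(o) = (6 + o)*(0*√o) = (6 + o)*0 = 0)
-974 - s(V) = -974 - 1*0 = -974 + 0 = -974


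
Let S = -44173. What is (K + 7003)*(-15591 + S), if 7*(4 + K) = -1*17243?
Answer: -1897507000/7 ≈ -2.7107e+8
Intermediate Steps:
K = -17271/7 (K = -4 + (-1*17243)/7 = -4 + (⅐)*(-17243) = -4 - 17243/7 = -17271/7 ≈ -2467.3)
(K + 7003)*(-15591 + S) = (-17271/7 + 7003)*(-15591 - 44173) = (31750/7)*(-59764) = -1897507000/7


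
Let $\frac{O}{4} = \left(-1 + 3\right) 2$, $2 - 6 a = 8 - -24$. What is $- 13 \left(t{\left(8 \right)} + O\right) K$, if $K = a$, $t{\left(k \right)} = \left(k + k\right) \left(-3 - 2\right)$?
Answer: $-4160$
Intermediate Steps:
$t{\left(k \right)} = - 10 k$ ($t{\left(k \right)} = 2 k \left(-5\right) = - 10 k$)
$a = -5$ ($a = \frac{1}{3} - \frac{8 - -24}{6} = \frac{1}{3} - \frac{8 + 24}{6} = \frac{1}{3} - \frac{16}{3} = -5$)
$K = -5$
$O = 16$ ($O = 4 \left(-1 + 3\right) 2 = 4 \cdot 2 \cdot 2 = 4 \cdot 4 = 16$)
$- 13 \left(t{\left(8 \right)} + O\right) K = - 13 \left(\left(-10\right) 8 + 16\right) \left(-5\right) = - 13 \left(-80 + 16\right) \left(-5\right) = - 13 \left(\left(-64\right) \left(-5\right)\right) = \left(-13\right) 320 = -4160$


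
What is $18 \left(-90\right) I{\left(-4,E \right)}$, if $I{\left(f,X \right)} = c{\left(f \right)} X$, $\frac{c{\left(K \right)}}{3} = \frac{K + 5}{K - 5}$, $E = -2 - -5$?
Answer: $1620$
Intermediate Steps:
$E = 3$ ($E = -2 + 5 = 3$)
$c{\left(K \right)} = \frac{3 \left(5 + K\right)}{-5 + K}$ ($c{\left(K \right)} = 3 \frac{K + 5}{K - 5} = 3 \frac{5 + K}{-5 + K} = \frac{3 \left(5 + K\right)}{-5 + K}$)
$I{\left(f,X \right)} = \frac{3 X \left(5 + f\right)}{-5 + f}$ ($I{\left(f,X \right)} = \frac{3 \left(5 + f\right)}{-5 + f} X = \frac{3 X \left(5 + f\right)}{-5 + f}$)
$18 \left(-90\right) I{\left(-4,E \right)} = 18 \left(-90\right) 3 \cdot 3 \frac{1}{-5 - 4} \left(5 - 4\right) = - 1620 \cdot 3 \cdot 3 \frac{1}{-9} \cdot 1 = - 1620 \cdot 3 \cdot 3 \left(- \frac{1}{9}\right) 1 = \left(-1620\right) \left(-1\right) = 1620$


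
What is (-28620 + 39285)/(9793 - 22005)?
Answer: -10665/12212 ≈ -0.87332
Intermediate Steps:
(-28620 + 39285)/(9793 - 22005) = 10665/(-12212) = 10665*(-1/12212) = -10665/12212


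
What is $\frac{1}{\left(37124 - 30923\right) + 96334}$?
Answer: $\frac{1}{102535} \approx 9.7528 \cdot 10^{-6}$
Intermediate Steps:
$\frac{1}{\left(37124 - 30923\right) + 96334} = \frac{1}{6201 + 96334} = \frac{1}{102535}$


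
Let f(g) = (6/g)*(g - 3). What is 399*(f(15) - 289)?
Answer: -566979/5 ≈ -1.1340e+5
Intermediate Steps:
f(g) = 6*(-3 + g)/g (f(g) = (6/g)*(-3 + g) = 6*(-3 + g)/g)
399*(f(15) - 289) = 399*((6 - 18/15) - 289) = 399*((6 - 18*1/15) - 289) = 399*((6 - 6/5) - 289) = 399*(24/5 - 289) = 399*(-1421/5) = -566979/5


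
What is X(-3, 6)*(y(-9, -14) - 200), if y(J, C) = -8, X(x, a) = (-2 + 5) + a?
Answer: -1872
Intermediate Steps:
X(x, a) = 3 + a
X(-3, 6)*(y(-9, -14) - 200) = (3 + 6)*(-8 - 200) = 9*(-208) = -1872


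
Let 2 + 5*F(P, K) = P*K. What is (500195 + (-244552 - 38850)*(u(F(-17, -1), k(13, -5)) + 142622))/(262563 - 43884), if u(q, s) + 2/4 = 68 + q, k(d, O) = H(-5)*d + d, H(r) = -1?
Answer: -13479613230/72893 ≈ -1.8492e+5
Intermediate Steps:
F(P, K) = -⅖ + K*P/5 (F(P, K) = -⅖ + (P*K)/5 = -⅖ + (K*P)/5 = -⅖ + K*P/5)
k(d, O) = 0 (k(d, O) = -d + d = 0)
u(q, s) = 135/2 + q (u(q, s) = -½ + (68 + q) = 135/2 + q)
(500195 + (-244552 - 38850)*(u(F(-17, -1), k(13, -5)) + 142622))/(262563 - 43884) = (500195 + (-244552 - 38850)*((135/2 + (-⅖ + (⅕)*(-1)*(-17))) + 142622))/(262563 - 43884) = (500195 - 283402*((135/2 + (-⅖ + 17/5)) + 142622))/218679 = (500195 - 283402*((135/2 + 3) + 142622))*(1/218679) = (500195 - 283402*(141/2 + 142622))*(1/218679) = (500195 - 283402*285385/2)*(1/218679) = (500195 - 40439339885)*(1/218679) = -40438839690*1/218679 = -13479613230/72893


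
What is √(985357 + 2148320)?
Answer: √3133677 ≈ 1770.2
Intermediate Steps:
√(985357 + 2148320) = √3133677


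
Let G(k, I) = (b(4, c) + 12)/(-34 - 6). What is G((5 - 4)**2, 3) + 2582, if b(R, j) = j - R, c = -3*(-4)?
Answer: 5163/2 ≈ 2581.5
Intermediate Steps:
c = 12
G(k, I) = -1/2 (G(k, I) = ((12 - 1*4) + 12)/(-34 - 6) = ((12 - 4) + 12)/(-40) = (8 + 12)*(-1/40) = 20*(-1/40) = -1/2)
G((5 - 4)**2, 3) + 2582 = -1/2 + 2582 = 5163/2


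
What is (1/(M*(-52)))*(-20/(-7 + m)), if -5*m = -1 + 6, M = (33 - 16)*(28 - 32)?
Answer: 5/7072 ≈ 0.00070701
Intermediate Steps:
M = -68 (M = 17*(-4) = -68)
m = -1 (m = -(-1 + 6)/5 = -⅕*5 = -1)
(1/(M*(-52)))*(-20/(-7 + m)) = (1/(-68*(-52)))*(-20/(-7 - 1)) = (-1/68*(-1/52))*(-20/(-8)) = (-⅛*(-20))/3536 = (1/3536)*(5/2) = 5/7072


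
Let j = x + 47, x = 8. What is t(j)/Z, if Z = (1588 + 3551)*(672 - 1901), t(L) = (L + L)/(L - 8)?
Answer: -110/296844057 ≈ -3.7056e-7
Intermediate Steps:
j = 55 (j = 8 + 47 = 55)
t(L) = 2*L/(-8 + L) (t(L) = (2*L)/(-8 + L) = 2*L/(-8 + L))
Z = -6315831 (Z = 5139*(-1229) = -6315831)
t(j)/Z = (2*55/(-8 + 55))/(-6315831) = (2*55/47)*(-1/6315831) = (2*55*(1/47))*(-1/6315831) = (110/47)*(-1/6315831) = -110/296844057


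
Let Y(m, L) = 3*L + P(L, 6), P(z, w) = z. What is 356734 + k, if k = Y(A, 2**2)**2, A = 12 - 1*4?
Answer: 356990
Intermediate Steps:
A = 8 (A = 12 - 4 = 8)
Y(m, L) = 4*L (Y(m, L) = 3*L + L = 4*L)
k = 256 (k = (4*2**2)**2 = (4*4)**2 = 16**2 = 256)
356734 + k = 356734 + 256 = 356990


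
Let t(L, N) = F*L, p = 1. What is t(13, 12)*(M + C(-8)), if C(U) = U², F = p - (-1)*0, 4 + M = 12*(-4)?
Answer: 156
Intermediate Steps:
M = -52 (M = -4 + 12*(-4) = -4 - 48 = -52)
F = 1 (F = 1 - (-1)*0 = 1 - 1*0 = 1 + 0 = 1)
t(L, N) = L (t(L, N) = 1*L = L)
t(13, 12)*(M + C(-8)) = 13*(-52 + (-8)²) = 13*(-52 + 64) = 13*12 = 156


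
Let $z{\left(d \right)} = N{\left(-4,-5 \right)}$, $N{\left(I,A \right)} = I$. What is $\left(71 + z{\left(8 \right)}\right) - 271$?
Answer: $-204$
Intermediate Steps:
$z{\left(d \right)} = -4$
$\left(71 + z{\left(8 \right)}\right) - 271 = \left(71 - 4\right) - 271 = 67 - 271 = -204$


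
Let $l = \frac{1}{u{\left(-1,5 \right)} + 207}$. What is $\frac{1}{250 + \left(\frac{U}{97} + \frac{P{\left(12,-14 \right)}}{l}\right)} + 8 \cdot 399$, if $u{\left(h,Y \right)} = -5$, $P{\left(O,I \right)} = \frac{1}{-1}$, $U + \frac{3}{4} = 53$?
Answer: $\frac{60115324}{18833} \approx 3192.0$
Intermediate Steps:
$U = \frac{209}{4}$ ($U = - \frac{3}{4} + 53 = \frac{209}{4} \approx 52.25$)
$P{\left(O,I \right)} = -1$
$l = \frac{1}{202}$ ($l = \frac{1}{-5 + 207} = \frac{1}{202} \approx 0.0049505$)
$\frac{1}{250 + \left(\frac{U}{97} + \frac{P{\left(12,-14 \right)}}{l}\right)} + 8 \cdot 399 = \frac{1}{250 + \left(\frac{209}{4 \cdot 97} - \frac{1}{\frac{1}{202}}\right)} + 8 \cdot 399 = \frac{1}{250 + \left(\frac{209}{4} \cdot \frac{1}{97} - 202\right)} + 3192 = \frac{1}{250 + \left(\frac{209}{388} - 202\right)} + 3192 = \frac{1}{250 - \frac{78167}{388}} + 3192 = \frac{1}{\frac{18833}{388}} + 3192 = \frac{388}{18833} + 3192 = \frac{60115324}{18833}$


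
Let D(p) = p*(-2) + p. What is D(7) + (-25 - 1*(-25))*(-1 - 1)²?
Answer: -7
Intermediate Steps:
D(p) = -p (D(p) = -2*p + p = -p)
D(7) + (-25 - 1*(-25))*(-1 - 1)² = -1*7 + (-25 - 1*(-25))*(-1 - 1)² = -7 + (-25 + 25)*(-2)² = -7 + 0*4 = -7 + 0 = -7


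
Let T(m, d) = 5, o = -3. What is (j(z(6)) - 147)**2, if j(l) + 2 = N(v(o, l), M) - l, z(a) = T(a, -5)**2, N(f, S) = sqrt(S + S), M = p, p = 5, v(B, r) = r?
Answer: (174 - sqrt(10))**2 ≈ 29186.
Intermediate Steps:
M = 5
N(f, S) = sqrt(2)*sqrt(S) (N(f, S) = sqrt(2*S) = sqrt(2)*sqrt(S))
z(a) = 25 (z(a) = 5**2 = 25)
j(l) = -2 + sqrt(10) - l (j(l) = -2 + (sqrt(2)*sqrt(5) - l) = -2 + (sqrt(10) - l) = -2 + sqrt(10) - l)
(j(z(6)) - 147)**2 = ((-2 + sqrt(10) - 1*25) - 147)**2 = ((-2 + sqrt(10) - 25) - 147)**2 = ((-27 + sqrt(10)) - 147)**2 = (-174 + sqrt(10))**2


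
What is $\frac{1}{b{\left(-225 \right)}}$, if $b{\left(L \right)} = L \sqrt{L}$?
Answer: $\frac{i}{3375} \approx 0.0002963 i$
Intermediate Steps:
$b{\left(L \right)} = L^{\frac{3}{2}}$
$\frac{1}{b{\left(-225 \right)}} = \frac{1}{\left(-225\right)^{\frac{3}{2}}} = \frac{1}{\left(-3375\right) i} = \frac{i}{3375}$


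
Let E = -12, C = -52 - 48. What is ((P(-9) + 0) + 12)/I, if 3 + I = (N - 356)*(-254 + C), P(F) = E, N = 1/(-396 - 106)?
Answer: 0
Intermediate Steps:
N = -1/502 (N = 1/(-502) = -1/502 ≈ -0.0019920)
C = -100
P(F) = -12
I = 31631448/251 (I = -3 + (-1/502 - 356)*(-254 - 100) = -3 - 178713/502*(-354) = -3 + 31632201/251 = 31631448/251 ≈ 1.2602e+5)
((P(-9) + 0) + 12)/I = ((-12 + 0) + 12)/(31631448/251) = (-12 + 12)*(251/31631448) = 0*(251/31631448) = 0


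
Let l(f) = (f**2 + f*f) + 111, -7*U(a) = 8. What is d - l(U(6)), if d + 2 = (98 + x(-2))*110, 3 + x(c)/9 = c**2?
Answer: 571065/49 ≈ 11654.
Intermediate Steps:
x(c) = -27 + 9*c**2
U(a) = -8/7 (U(a) = -1/7*8 = -8/7)
l(f) = 111 + 2*f**2 (l(f) = (f**2 + f**2) + 111 = 2*f**2 + 111 = 111 + 2*f**2)
d = 11768 (d = -2 + (98 + (-27 + 9*(-2)**2))*110 = -2 + (98 + (-27 + 9*4))*110 = -2 + (98 + (-27 + 36))*110 = -2 + (98 + 9)*110 = -2 + 107*110 = -2 + 11770 = 11768)
d - l(U(6)) = 11768 - (111 + 2*(-8/7)**2) = 11768 - (111 + 2*(64/49)) = 11768 - (111 + 128/49) = 11768 - 1*5567/49 = 11768 - 5567/49 = 571065/49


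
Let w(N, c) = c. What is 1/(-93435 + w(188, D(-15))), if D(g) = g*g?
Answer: -1/93210 ≈ -1.0728e-5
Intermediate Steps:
D(g) = g²
1/(-93435 + w(188, D(-15))) = 1/(-93435 + (-15)²) = 1/(-93435 + 225) = 1/(-93210) = -1/93210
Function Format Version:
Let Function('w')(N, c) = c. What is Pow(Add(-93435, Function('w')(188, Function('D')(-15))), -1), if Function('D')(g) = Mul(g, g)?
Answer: Rational(-1, 93210) ≈ -1.0728e-5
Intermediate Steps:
Function('D')(g) = Pow(g, 2)
Pow(Add(-93435, Function('w')(188, Function('D')(-15))), -1) = Pow(Add(-93435, Pow(-15, 2)), -1) = Pow(Add(-93435, 225), -1) = Pow(-93210, -1) = Rational(-1, 93210)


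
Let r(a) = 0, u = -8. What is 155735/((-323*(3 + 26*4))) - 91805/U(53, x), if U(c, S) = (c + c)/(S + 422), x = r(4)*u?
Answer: -669484373610/1831733 ≈ -3.6549e+5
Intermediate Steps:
x = 0 (x = 0*(-8) = 0)
U(c, S) = 2*c/(422 + S) (U(c, S) = (2*c)/(422 + S) = 2*c/(422 + S))
155735/((-323*(3 + 26*4))) - 91805/U(53, x) = 155735/((-323*(3 + 26*4))) - 91805/(2*53/(422 + 0)) = 155735/((-323*(3 + 104))) - 91805/(2*53/422) = 155735/((-323*107)) - 91805/(2*53*(1/422)) = 155735/(-34561) - 91805/53/211 = 155735*(-1/34561) - 91805*211/53 = -155735/34561 - 19370855/53 = -669484373610/1831733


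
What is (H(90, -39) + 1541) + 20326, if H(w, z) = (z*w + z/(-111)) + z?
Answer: 677779/37 ≈ 18318.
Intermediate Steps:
H(w, z) = 110*z/111 + w*z (H(w, z) = (w*z - z/111) + z = (-z/111 + w*z) + z = 110*z/111 + w*z)
(H(90, -39) + 1541) + 20326 = ((1/111)*(-39)*(110 + 111*90) + 1541) + 20326 = ((1/111)*(-39)*(110 + 9990) + 1541) + 20326 = ((1/111)*(-39)*10100 + 1541) + 20326 = (-131300/37 + 1541) + 20326 = -74283/37 + 20326 = 677779/37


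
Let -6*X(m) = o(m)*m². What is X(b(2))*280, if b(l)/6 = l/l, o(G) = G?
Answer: -10080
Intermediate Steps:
b(l) = 6 (b(l) = 6*(l/l) = 6*1 = 6)
X(m) = -m³/6 (X(m) = -m*m²/6 = -m³/6)
X(b(2))*280 = -⅙*6³*280 = -⅙*216*280 = -36*280 = -10080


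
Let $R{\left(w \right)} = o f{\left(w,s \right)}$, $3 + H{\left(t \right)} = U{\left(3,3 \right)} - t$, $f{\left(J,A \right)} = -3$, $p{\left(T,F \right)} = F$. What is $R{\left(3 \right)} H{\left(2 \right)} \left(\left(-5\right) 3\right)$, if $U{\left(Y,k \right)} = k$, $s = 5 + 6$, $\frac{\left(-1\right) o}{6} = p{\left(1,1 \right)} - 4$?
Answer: $-1620$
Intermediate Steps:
$o = 18$ ($o = - 6 \left(1 - 4\right) = \left(-6\right) \left(-3\right) = 18$)
$s = 11$
$H{\left(t \right)} = - t$ ($H{\left(t \right)} = -3 - \left(-3 + t\right) = - t$)
$R{\left(w \right)} = -54$ ($R{\left(w \right)} = 18 \left(-3\right) = -54$)
$R{\left(3 \right)} H{\left(2 \right)} \left(\left(-5\right) 3\right) = - 54 \left(\left(-1\right) 2\right) \left(\left(-5\right) 3\right) = \left(-54\right) \left(-2\right) \left(-15\right) = 108 \left(-15\right) = -1620$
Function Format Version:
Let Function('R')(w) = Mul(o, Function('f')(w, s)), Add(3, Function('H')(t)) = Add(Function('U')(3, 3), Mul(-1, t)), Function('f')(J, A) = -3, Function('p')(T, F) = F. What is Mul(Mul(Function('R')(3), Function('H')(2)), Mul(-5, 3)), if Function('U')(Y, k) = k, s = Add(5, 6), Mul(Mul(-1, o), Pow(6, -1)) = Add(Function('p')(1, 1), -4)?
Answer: -1620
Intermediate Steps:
o = 18 (o = Mul(-6, Add(1, -4)) = Mul(-6, -3) = 18)
s = 11
Function('H')(t) = Mul(-1, t) (Function('H')(t) = Add(-3, Add(3, Mul(-1, t))) = Mul(-1, t))
Function('R')(w) = -54 (Function('R')(w) = Mul(18, -3) = -54)
Mul(Mul(Function('R')(3), Function('H')(2)), Mul(-5, 3)) = Mul(Mul(-54, Mul(-1, 2)), Mul(-5, 3)) = Mul(Mul(-54, -2), -15) = Mul(108, -15) = -1620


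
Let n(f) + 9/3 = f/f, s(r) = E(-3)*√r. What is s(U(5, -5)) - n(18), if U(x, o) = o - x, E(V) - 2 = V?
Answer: 2 - I*√10 ≈ 2.0 - 3.1623*I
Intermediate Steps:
E(V) = 2 + V
s(r) = -√r (s(r) = (2 - 3)*√r = -√r)
n(f) = -2 (n(f) = -3 + f/f = -3 + 1 = -2)
s(U(5, -5)) - n(18) = -√(-5 - 1*5) - 1*(-2) = -√(-5 - 5) + 2 = -√(-10) + 2 = -I*√10 + 2 = 2 - I*√10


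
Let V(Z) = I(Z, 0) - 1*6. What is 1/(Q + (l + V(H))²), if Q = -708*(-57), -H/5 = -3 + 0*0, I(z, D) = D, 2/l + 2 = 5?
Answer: 9/363460 ≈ 2.4762e-5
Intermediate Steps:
l = ⅔ (l = 2/(-2 + 5) = 2/3 = 2*(⅓) = ⅔ ≈ 0.66667)
H = 15 (H = -5*(-3 + 0*0) = -5*(-3 + 0) = -5*(-3) = 15)
V(Z) = -6 (V(Z) = 0 - 1*6 = 0 - 6 = -6)
Q = 40356
1/(Q + (l + V(H))²) = 1/(40356 + (⅔ - 6)²) = 1/(40356 + (-16/3)²) = 1/(40356 + 256/9) = 1/(363460/9) = 9/363460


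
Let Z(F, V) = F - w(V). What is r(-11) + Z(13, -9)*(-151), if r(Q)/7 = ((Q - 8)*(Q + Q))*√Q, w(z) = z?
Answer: -3322 + 2926*I*√11 ≈ -3322.0 + 9704.4*I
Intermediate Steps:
r(Q) = 14*Q^(3/2)*(-8 + Q) (r(Q) = 7*(((Q - 8)*(Q + Q))*√Q) = 7*(((-8 + Q)*(2*Q))*√Q) = 7*((2*Q*(-8 + Q))*√Q) = 7*(2*Q^(3/2)*(-8 + Q)) = 14*Q^(3/2)*(-8 + Q))
Z(F, V) = F - V
r(-11) + Z(13, -9)*(-151) = 14*(-11)^(3/2)*(-8 - 11) + (13 - 1*(-9))*(-151) = 14*(-11*I*√11)*(-19) + (13 + 9)*(-151) = 2926*I*√11 + 22*(-151) = 2926*I*√11 - 3322 = -3322 + 2926*I*√11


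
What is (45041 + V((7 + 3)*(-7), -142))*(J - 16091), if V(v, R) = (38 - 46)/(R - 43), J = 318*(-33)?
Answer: -44304396981/37 ≈ -1.1974e+9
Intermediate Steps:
J = -10494
V(v, R) = -8/(-43 + R)
(45041 + V((7 + 3)*(-7), -142))*(J - 16091) = (45041 - 8/(-43 - 142))*(-10494 - 16091) = (45041 - 8/(-185))*(-26585) = (45041 - 8*(-1/185))*(-26585) = (45041 + 8/185)*(-26585) = (8332593/185)*(-26585) = -44304396981/37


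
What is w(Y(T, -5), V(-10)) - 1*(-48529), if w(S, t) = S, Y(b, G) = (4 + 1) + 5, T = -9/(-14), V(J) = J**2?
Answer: 48539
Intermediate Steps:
T = 9/14 (T = -9*(-1/14) = 9/14 ≈ 0.64286)
Y(b, G) = 10 (Y(b, G) = 5 + 5 = 10)
w(Y(T, -5), V(-10)) - 1*(-48529) = 10 - 1*(-48529) = 10 + 48529 = 48539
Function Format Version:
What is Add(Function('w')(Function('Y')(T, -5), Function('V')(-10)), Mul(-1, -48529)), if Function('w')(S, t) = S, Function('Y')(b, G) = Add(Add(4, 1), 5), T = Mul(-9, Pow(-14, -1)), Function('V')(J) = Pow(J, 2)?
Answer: 48539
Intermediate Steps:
T = Rational(9, 14) (T = Mul(-9, Rational(-1, 14)) = Rational(9, 14) ≈ 0.64286)
Function('Y')(b, G) = 10 (Function('Y')(b, G) = Add(5, 5) = 10)
Add(Function('w')(Function('Y')(T, -5), Function('V')(-10)), Mul(-1, -48529)) = Add(10, Mul(-1, -48529)) = Add(10, 48529) = 48539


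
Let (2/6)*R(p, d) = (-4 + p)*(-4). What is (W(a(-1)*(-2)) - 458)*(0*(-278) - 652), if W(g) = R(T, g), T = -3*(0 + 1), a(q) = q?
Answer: 243848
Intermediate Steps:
T = -3 (T = -3*1 = -3)
R(p, d) = 48 - 12*p (R(p, d) = 3*((-4 + p)*(-4)) = 3*(16 - 4*p) = 48 - 12*p)
W(g) = 84 (W(g) = 48 - 12*(-3) = 48 + 36 = 84)
(W(a(-1)*(-2)) - 458)*(0*(-278) - 652) = (84 - 458)*(0*(-278) - 652) = -374*(0 - 652) = -374*(-652) = 243848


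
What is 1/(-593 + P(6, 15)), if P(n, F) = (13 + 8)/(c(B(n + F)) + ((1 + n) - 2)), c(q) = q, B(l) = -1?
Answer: -4/2351 ≈ -0.0017014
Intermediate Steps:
P(n, F) = 21/(-2 + n) (P(n, F) = (13 + 8)/(-1 + ((1 + n) - 2)) = 21/(-1 + (-1 + n)) = 21/(-2 + n))
1/(-593 + P(6, 15)) = 1/(-593 + 21/(-2 + 6)) = 1/(-593 + 21/4) = 1/(-2351/4) = -4/2351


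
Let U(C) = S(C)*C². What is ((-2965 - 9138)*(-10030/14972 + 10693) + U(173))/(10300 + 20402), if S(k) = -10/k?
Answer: -50987934391/12096588 ≈ -4215.1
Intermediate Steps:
U(C) = -10*C (U(C) = (-10/C)*C² = -10*C)
((-2965 - 9138)*(-10030/14972 + 10693) + U(173))/(10300 + 20402) = ((-2965 - 9138)*(-10030/14972 + 10693) - 10*173)/(10300 + 20402) = (-12103*(-10030*1/14972 + 10693) - 1730)/30702 = (-12103*(-5015/7486 + 10693) - 1730)*(1/30702) = (-12103*80042783/7486 - 1730)*(1/30702) = (-50987252771/394 - 1730)*(1/30702) = -50987934391/394*1/30702 = -50987934391/12096588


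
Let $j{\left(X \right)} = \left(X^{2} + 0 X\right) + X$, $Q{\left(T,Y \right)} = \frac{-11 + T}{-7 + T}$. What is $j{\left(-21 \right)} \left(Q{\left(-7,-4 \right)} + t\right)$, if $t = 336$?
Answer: $141660$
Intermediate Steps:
$Q{\left(T,Y \right)} = \frac{-11 + T}{-7 + T}$
$j{\left(X \right)} = X + X^{2}$ ($j{\left(X \right)} = \left(X^{2} + 0\right) + X = X^{2} + X = X + X^{2}$)
$j{\left(-21 \right)} \left(Q{\left(-7,-4 \right)} + t\right) = - 21 \left(1 - 21\right) \left(\frac{-11 - 7}{-7 - 7} + 336\right) = \left(-21\right) \left(-20\right) \left(\frac{1}{-14} \left(-18\right) + 336\right) = 420 \left(\left(- \frac{1}{14}\right) \left(-18\right) + 336\right) = 420 \left(\frac{9}{7} + 336\right) = 420 \cdot \frac{2361}{7} = 141660$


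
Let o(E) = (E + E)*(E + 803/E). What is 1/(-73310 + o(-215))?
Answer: 1/20746 ≈ 4.8202e-5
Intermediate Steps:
o(E) = 2*E*(E + 803/E) (o(E) = (2*E)*(E + 803/E) = 2*E*(E + 803/E))
1/(-73310 + o(-215)) = 1/(-73310 + (1606 + 2*(-215)²)) = 1/(-73310 + (1606 + 2*46225)) = 1/(-73310 + (1606 + 92450)) = 1/(-73310 + 94056) = 1/20746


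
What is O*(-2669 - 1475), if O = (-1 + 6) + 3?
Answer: -33152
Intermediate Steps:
O = 8 (O = 5 + 3 = 8)
O*(-2669 - 1475) = 8*(-2669 - 1475) = 8*(-4144) = -33152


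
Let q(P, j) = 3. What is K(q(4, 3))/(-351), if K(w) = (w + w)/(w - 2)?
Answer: -2/117 ≈ -0.017094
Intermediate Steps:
K(w) = 2*w/(-2 + w) (K(w) = (2*w)/(-2 + w) = 2*w/(-2 + w))
K(q(4, 3))/(-351) = (2*3/(-2 + 3))/(-351) = -2*3/(351*1) = -2*3/351 = -1/351*6 = -2/117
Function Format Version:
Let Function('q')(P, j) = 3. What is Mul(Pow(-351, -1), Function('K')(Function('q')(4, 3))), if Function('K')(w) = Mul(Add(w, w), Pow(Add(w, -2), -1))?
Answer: Rational(-2, 117) ≈ -0.017094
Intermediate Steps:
Function('K')(w) = Mul(2, w, Pow(Add(-2, w), -1)) (Function('K')(w) = Mul(Mul(2, w), Pow(Add(-2, w), -1)) = Mul(2, w, Pow(Add(-2, w), -1)))
Mul(Pow(-351, -1), Function('K')(Function('q')(4, 3))) = Mul(Pow(-351, -1), Mul(2, 3, Pow(Add(-2, 3), -1))) = Mul(Rational(-1, 351), Mul(2, 3, Pow(1, -1))) = Mul(Rational(-1, 351), Mul(2, 3, 1)) = Mul(Rational(-1, 351), 6) = Rational(-2, 117)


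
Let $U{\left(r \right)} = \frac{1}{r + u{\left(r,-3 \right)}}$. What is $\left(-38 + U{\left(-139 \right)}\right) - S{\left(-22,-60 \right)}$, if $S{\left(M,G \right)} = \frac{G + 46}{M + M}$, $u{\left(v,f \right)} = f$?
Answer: $- \frac{29932}{781} \approx -38.325$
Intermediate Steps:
$S{\left(M,G \right)} = \frac{46 + G}{2 M}$
$U{\left(r \right)} = \frac{1}{-3 + r}$ ($U{\left(r \right)} = \frac{1}{r - 3} = \frac{1}{-3 + r}$)
$\left(-38 + U{\left(-139 \right)}\right) - S{\left(-22,-60 \right)} = \left(-38 + \frac{1}{-3 - 139}\right) - \frac{46 - 60}{2 \left(-22\right)} = \left(-38 + \frac{1}{-142}\right) - \frac{1}{2} \left(- \frac{1}{22}\right) \left(-14\right) = \left(-38 - \frac{1}{142}\right) - \frac{7}{22} = - \frac{5397}{142} - \frac{7}{22} = - \frac{29932}{781}$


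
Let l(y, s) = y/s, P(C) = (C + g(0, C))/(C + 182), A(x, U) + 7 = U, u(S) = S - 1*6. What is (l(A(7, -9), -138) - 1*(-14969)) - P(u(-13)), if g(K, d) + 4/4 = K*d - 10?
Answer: 168359717/11247 ≈ 14969.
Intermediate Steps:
u(S) = -6 + S (u(S) = S - 6 = -6 + S)
A(x, U) = -7 + U
g(K, d) = -11 + K*d (g(K, d) = -1 + (K*d - 10) = -1 + (-10 + K*d) = -11 + K*d)
P(C) = (-11 + C)/(182 + C) (P(C) = (C + (-11 + 0*C))/(C + 182) = (C + (-11 + 0))/(182 + C) = (C - 11)/(182 + C) = (-11 + C)/(182 + C))
(l(A(7, -9), -138) - 1*(-14969)) - P(u(-13)) = ((-7 - 9)/(-138) - 1*(-14969)) - (-11 + (-6 - 13))/(182 + (-6 - 13)) = (-16*(-1/138) + 14969) - (-11 - 19)/(182 - 19) = (8/69 + 14969) - (-30)/163 = 1032869/69 - (-30)/163 = 1032869/69 - 1*(-30/163) = 1032869/69 + 30/163 = 168359717/11247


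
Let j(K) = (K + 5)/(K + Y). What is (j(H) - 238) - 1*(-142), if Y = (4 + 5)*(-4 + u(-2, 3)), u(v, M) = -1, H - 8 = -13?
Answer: -96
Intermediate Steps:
H = -5 (H = 8 - 13 = -5)
Y = -45 (Y = (4 + 5)*(-4 - 1) = 9*(-5) = -45)
j(K) = (5 + K)/(-45 + K) (j(K) = (K + 5)/(K - 45) = (5 + K)/(-45 + K))
(j(H) - 238) - 1*(-142) = ((5 - 5)/(-45 - 5) - 238) - 1*(-142) = (0/(-50) - 238) + 142 = (-1/50*0 - 238) + 142 = (0 - 238) + 142 = -238 + 142 = -96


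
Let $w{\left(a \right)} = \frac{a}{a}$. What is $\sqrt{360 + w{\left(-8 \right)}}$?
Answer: $19$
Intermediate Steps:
$w{\left(a \right)} = 1$
$\sqrt{360 + w{\left(-8 \right)}} = \sqrt{360 + 1} = \sqrt{361} = 19$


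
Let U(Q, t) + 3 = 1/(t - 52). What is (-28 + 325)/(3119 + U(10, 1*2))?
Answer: 1650/17311 ≈ 0.095315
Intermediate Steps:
U(Q, t) = -3 + 1/(-52 + t) (U(Q, t) = -3 + 1/(t - 52) = -3 + 1/(-52 + t))
(-28 + 325)/(3119 + U(10, 1*2)) = (-28 + 325)/(3119 + (157 - 3*2)/(-52 + 1*2)) = 297/(3119 + (157 - 3*2)/(-52 + 2)) = 297/(3119 + (157 - 6)/(-50)) = 297/(3119 - 1/50*151) = 297/(3119 - 151/50) = 297/(155799/50) = 297*(50/155799) = 1650/17311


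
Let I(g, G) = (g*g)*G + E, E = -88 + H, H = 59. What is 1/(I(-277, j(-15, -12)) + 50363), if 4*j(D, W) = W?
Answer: -1/179853 ≈ -5.5601e-6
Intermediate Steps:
E = -29 (E = -88 + 59 = -29)
j(D, W) = W/4
I(g, G) = -29 + G*g**2 (I(g, G) = (g*g)*G - 29 = g**2*G - 29 = G*g**2 - 29 = -29 + G*g**2)
1/(I(-277, j(-15, -12)) + 50363) = 1/((-29 + ((1/4)*(-12))*(-277)**2) + 50363) = 1/((-29 - 3*76729) + 50363) = 1/((-29 - 230187) + 50363) = 1/(-230216 + 50363) = 1/(-179853) = -1/179853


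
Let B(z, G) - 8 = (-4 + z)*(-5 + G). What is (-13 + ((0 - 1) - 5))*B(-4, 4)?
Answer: -304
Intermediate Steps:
B(z, G) = 8 + (-5 + G)*(-4 + z) (B(z, G) = 8 + (-4 + z)*(-5 + G) = 8 + (-5 + G)*(-4 + z))
(-13 + ((0 - 1) - 5))*B(-4, 4) = (-13 + ((0 - 1) - 5))*(28 - 5*(-4) - 4*4 + 4*(-4)) = (-13 + (-1 - 5))*(28 + 20 - 16 - 16) = (-13 - 6)*16 = -19*16 = -304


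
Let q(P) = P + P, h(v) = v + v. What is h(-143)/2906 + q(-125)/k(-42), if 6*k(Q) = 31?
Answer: -2183933/45043 ≈ -48.486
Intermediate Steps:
k(Q) = 31/6 (k(Q) = (⅙)*31 = 31/6)
h(v) = 2*v
q(P) = 2*P
h(-143)/2906 + q(-125)/k(-42) = (2*(-143))/2906 + (2*(-125))/(31/6) = -286*1/2906 - 250*6/31 = -143/1453 - 1500/31 = -2183933/45043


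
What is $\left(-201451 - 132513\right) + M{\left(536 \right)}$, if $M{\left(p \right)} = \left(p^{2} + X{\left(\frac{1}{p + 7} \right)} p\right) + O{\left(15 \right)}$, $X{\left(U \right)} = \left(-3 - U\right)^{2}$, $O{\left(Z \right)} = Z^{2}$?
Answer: $- \frac{12269573707}{294849} \approx -41613.0$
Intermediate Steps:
$M{\left(p \right)} = 225 + p^{2} + p \left(3 + \frac{1}{7 + p}\right)^{2}$ ($M{\left(p \right)} = \left(p^{2} + \left(3 + \frac{1}{p + 7}\right)^{2} p\right) + 15^{2} = \left(p^{2} + \left(3 + \frac{1}{7 + p}\right)^{2} p\right) + 225 = \left(p^{2} + p \left(3 + \frac{1}{7 + p}\right)^{2}\right) + 225 = 225 + p^{2} + p \left(3 + \frac{1}{7 + p}\right)^{2}$)
$\left(-201451 - 132513\right) + M{\left(536 \right)} = \left(-201451 - 132513\right) + \left(225 + 536^{2} + \frac{536 \left(22 + 3 \cdot 536\right)^{2}}{\left(7 + 536\right)^{2}}\right) = -333964 + \left(225 + 287296 + \frac{536 \left(22 + 1608\right)^{2}}{294849}\right) = -333964 + \left(225 + 287296 + 536 \cdot \frac{1}{294849} \cdot 1630^{2}\right) = -333964 + \left(225 + 287296 + 536 \cdot \frac{1}{294849} \cdot 2656900\right) = -333964 + \left(225 + 287296 + \frac{1424098400}{294849}\right) = -333964 + \frac{86199377729}{294849} = - \frac{12269573707}{294849}$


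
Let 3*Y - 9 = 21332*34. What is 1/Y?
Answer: 3/725297 ≈ 4.1362e-6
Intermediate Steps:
Y = 725297/3 (Y = 3 + (21332*34)/3 = 3 + (⅓)*725288 = 3 + 725288/3 = 725297/3 ≈ 2.4177e+5)
1/Y = 1/(725297/3) = 3/725297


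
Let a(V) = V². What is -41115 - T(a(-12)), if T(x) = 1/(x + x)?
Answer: -11841121/288 ≈ -41115.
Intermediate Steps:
T(x) = 1/(2*x)
-41115 - T(a(-12)) = -41115 - 1/(2*((-12)²)) = -41115 - 1/(2*144) = -41115 - 1*1/288 = -41115 - 1/288 = -11841121/288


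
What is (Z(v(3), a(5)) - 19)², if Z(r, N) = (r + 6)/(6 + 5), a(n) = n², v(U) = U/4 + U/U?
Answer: 648025/1936 ≈ 334.72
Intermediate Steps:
v(U) = 1 + U/4 (v(U) = U*(¼) + 1 = U/4 + 1 = 1 + U/4)
Z(r, N) = 6/11 + r/11 (Z(r, N) = (6 + r)/11 = (6 + r)*(1/11) = 6/11 + r/11)
(Z(v(3), a(5)) - 19)² = ((6/11 + (1 + (¼)*3)/11) - 19)² = ((6/11 + (1 + ¾)/11) - 19)² = ((6/11 + (1/11)*(7/4)) - 19)² = ((6/11 + 7/44) - 19)² = (31/44 - 19)² = (-805/44)² = 648025/1936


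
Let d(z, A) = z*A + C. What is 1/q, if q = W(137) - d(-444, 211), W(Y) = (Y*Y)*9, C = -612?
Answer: 1/263217 ≈ 3.7991e-6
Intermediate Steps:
W(Y) = 9*Y² (W(Y) = Y²*9 = 9*Y²)
d(z, A) = -612 + A*z (d(z, A) = z*A - 612 = A*z - 612 = -612 + A*z)
q = 263217 (q = 9*137² - (-612 + 211*(-444)) = 9*18769 - (-612 - 93684) = 168921 - 1*(-94296) = 168921 + 94296 = 263217)
1/q = 1/263217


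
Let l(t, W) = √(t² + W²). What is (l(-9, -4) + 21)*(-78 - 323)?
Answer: -8421 - 401*√97 ≈ -12370.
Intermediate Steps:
l(t, W) = √(W² + t²)
(l(-9, -4) + 21)*(-78 - 323) = (√((-4)² + (-9)²) + 21)*(-78 - 323) = (√(16 + 81) + 21)*(-401) = (√97 + 21)*(-401) = (21 + √97)*(-401) = -8421 - 401*√97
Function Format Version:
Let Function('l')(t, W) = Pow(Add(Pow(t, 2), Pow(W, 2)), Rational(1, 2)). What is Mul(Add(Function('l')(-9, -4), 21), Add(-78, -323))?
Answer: Add(-8421, Mul(-401, Pow(97, Rational(1, 2)))) ≈ -12370.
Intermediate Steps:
Function('l')(t, W) = Pow(Add(Pow(W, 2), Pow(t, 2)), Rational(1, 2))
Mul(Add(Function('l')(-9, -4), 21), Add(-78, -323)) = Mul(Add(Pow(Add(Pow(-4, 2), Pow(-9, 2)), Rational(1, 2)), 21), Add(-78, -323)) = Mul(Add(Pow(Add(16, 81), Rational(1, 2)), 21), -401) = Mul(Add(Pow(97, Rational(1, 2)), 21), -401) = Mul(Add(21, Pow(97, Rational(1, 2))), -401) = Add(-8421, Mul(-401, Pow(97, Rational(1, 2))))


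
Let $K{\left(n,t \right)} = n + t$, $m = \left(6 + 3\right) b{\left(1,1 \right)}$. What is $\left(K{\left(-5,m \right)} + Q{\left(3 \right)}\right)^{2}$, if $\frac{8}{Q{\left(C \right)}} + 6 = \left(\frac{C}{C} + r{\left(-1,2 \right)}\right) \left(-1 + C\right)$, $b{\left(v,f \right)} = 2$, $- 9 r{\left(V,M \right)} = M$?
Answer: $\frac{3136}{25} \approx 125.44$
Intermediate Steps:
$r{\left(V,M \right)} = - \frac{M}{9}$
$m = 18$ ($m = \left(6 + 3\right) 2 = 9 \cdot 2 = 18$)
$Q{\left(C \right)} = \frac{8}{- \frac{61}{9} + \frac{7 C}{9}}$ ($Q{\left(C \right)} = \frac{8}{-6 + \left(\frac{C}{C} - \frac{2}{9}\right) \left(-1 + C\right)} = \frac{8}{-6 + \left(1 - \frac{2}{9}\right) \left(-1 + C\right)} = \frac{8}{-6 + \frac{7 \left(-1 + C\right)}{9}} = \frac{8}{-6 + \left(- \frac{7}{9} + \frac{7 C}{9}\right)} = \frac{8}{- \frac{61}{9} + \frac{7 C}{9}}$)
$\left(K{\left(-5,m \right)} + Q{\left(3 \right)}\right)^{2} = \left(\left(-5 + 18\right) + \frac{72}{-61 + 7 \cdot 3}\right)^{2} = \left(13 + \frac{72}{-61 + 21}\right)^{2} = \left(13 + \frac{72}{-40}\right)^{2} = \left(13 + 72 \left(- \frac{1}{40}\right)\right)^{2} = \left(13 - \frac{9}{5}\right)^{2} = \left(\frac{56}{5}\right)^{2} = \frac{3136}{25}$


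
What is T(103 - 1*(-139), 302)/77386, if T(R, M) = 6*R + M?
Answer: 877/38693 ≈ 0.022666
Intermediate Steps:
T(R, M) = M + 6*R
T(103 - 1*(-139), 302)/77386 = (302 + 6*(103 - 1*(-139)))/77386 = (302 + 6*(103 + 139))*(1/77386) = (302 + 6*242)*(1/77386) = (302 + 1452)*(1/77386) = 1754*(1/77386) = 877/38693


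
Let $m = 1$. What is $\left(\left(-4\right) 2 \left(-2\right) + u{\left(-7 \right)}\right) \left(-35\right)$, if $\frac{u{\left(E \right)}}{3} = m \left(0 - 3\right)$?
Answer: $-245$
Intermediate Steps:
$u{\left(E \right)} = -9$ ($u{\left(E \right)} = 3 \cdot 1 \left(0 - 3\right) = 3 \cdot 1 \left(-3\right) = 3 \left(-3\right) = -9$)
$\left(\left(-4\right) 2 \left(-2\right) + u{\left(-7 \right)}\right) \left(-35\right) = \left(\left(-4\right) 2 \left(-2\right) - 9\right) \left(-35\right) = \left(\left(-8\right) \left(-2\right) - 9\right) \left(-35\right) = \left(16 - 9\right) \left(-35\right) = 7 \left(-35\right) = -245$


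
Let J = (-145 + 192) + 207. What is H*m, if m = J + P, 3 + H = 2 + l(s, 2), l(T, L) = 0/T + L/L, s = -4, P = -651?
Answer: 0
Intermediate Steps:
J = 254 (J = 47 + 207 = 254)
l(T, L) = 1 (l(T, L) = 0 + 1 = 1)
H = 0 (H = -3 + (2 + 1) = -3 + 3 = 0)
m = -397 (m = 254 - 651 = -397)
H*m = 0*(-397) = 0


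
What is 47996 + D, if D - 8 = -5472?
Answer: 42532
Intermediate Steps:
D = -5464 (D = 8 - 5472 = -5464)
47996 + D = 47996 - 5464 = 42532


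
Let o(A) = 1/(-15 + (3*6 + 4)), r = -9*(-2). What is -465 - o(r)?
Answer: -3256/7 ≈ -465.14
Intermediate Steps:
r = 18
o(A) = ⅐ (o(A) = 1/(-15 + (18 + 4)) = 1/(-15 + 22) = 1/7 = ⅐)
-465 - o(r) = -465 - 1*⅐ = -465 - ⅐ = -3256/7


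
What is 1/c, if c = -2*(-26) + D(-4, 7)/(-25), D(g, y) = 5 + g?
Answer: 25/1299 ≈ 0.019246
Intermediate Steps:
c = 1299/25 (c = -2*(-26) + (5 - 4)/(-25) = 52 + 1*(-1/25) = 52 - 1/25 = 1299/25 ≈ 51.960)
1/c = 1/(1299/25) = 25/1299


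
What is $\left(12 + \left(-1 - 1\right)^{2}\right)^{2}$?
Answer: $256$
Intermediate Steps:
$\left(12 + \left(-1 - 1\right)^{2}\right)^{2} = \left(12 + \left(-2\right)^{2}\right)^{2} = \left(12 + 4\right)^{2} = 16^{2} = 256$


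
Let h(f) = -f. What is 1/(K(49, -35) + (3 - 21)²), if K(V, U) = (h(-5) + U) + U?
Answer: 1/259 ≈ 0.0038610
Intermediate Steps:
K(V, U) = 5 + 2*U (K(V, U) = (-1*(-5) + U) + U = (5 + U) + U = 5 + 2*U)
1/(K(49, -35) + (3 - 21)²) = 1/((5 + 2*(-35)) + (3 - 21)²) = 1/((5 - 70) + (-18)²) = 1/(-65 + 324) = 1/259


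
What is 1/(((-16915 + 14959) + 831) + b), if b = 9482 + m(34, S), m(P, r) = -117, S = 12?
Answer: 1/8240 ≈ 0.00012136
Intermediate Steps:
b = 9365 (b = 9482 - 117 = 9365)
1/(((-16915 + 14959) + 831) + b) = 1/(((-16915 + 14959) + 831) + 9365) = 1/((-1956 + 831) + 9365) = 1/(-1125 + 9365) = 1/8240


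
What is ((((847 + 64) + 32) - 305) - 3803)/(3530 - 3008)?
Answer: -1055/174 ≈ -6.0632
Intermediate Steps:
((((847 + 64) + 32) - 305) - 3803)/(3530 - 3008) = (((911 + 32) - 305) - 3803)/522 = ((943 - 305) - 3803)*(1/522) = (638 - 3803)*(1/522) = -3165*1/522 = -1055/174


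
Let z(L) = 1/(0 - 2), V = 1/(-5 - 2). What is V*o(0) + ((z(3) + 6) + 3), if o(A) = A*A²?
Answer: 17/2 ≈ 8.5000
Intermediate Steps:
V = -⅐ (V = 1/(-7) = -⅐ ≈ -0.14286)
z(L) = -½ (z(L) = 1/(-2) = -½)
o(A) = A³
V*o(0) + ((z(3) + 6) + 3) = -⅐*0³ + ((-½ + 6) + 3) = -⅐*0 + (11/2 + 3) = 0 + 17/2 = 17/2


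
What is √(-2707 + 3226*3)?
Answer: √6971 ≈ 83.493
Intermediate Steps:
√(-2707 + 3226*3) = √(-2707 + 9678) = √6971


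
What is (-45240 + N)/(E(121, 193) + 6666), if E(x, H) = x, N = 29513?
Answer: -15727/6787 ≈ -2.3172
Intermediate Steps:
(-45240 + N)/(E(121, 193) + 6666) = (-45240 + 29513)/(121 + 6666) = -15727/6787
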